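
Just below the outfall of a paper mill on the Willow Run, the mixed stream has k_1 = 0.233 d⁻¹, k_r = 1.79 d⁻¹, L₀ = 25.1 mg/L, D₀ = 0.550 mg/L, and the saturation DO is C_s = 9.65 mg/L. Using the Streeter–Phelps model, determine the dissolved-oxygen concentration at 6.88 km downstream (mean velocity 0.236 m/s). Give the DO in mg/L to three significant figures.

Travel time t = x/v = 6.88 km / (0.236 m/s) = 6880 m / 0.236 m/s = 29150 s = 0.3374 d.
k_1 L₀/(k_r−k_1) = 0.233×25.1/(1.79−0.233) = 5.848/1.557 = 3.756 mg/L.
e^(−k_1 t) = e^(−0.233×0.3374) = 0.9244; e^(−k_r t) = e^(−1.79×0.3374) = 0.5466.
D = 3.756 × (0.9244 − 0.5466) + 0.550 × 0.5466 = 1.419 + 0.3007 = 1.720 mg/L.
DO = C_s − D = 9.65 − 1.720 = 7.930 mg/L.

DO ≈ 7.93 mg/L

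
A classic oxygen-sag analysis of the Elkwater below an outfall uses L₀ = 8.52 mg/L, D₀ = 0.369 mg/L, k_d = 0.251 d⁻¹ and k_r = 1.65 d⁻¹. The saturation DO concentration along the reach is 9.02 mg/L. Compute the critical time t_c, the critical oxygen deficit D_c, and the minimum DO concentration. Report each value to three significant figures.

t_c ≈ 1.15 d; D_c ≈ 0.971 mg/L; min DO ≈ 8.05 mg/L

With k_r/k_d = 6.574 and 1 − D₀(k_r−k_d)/(k_d L₀) = 0.7586,
t_c = ln(6.574 × 0.7586) / (1.65 − 0.251) = ln(4.987) / 1.399 = 1.607/1.399 = 1.149 d.
L(t_c) = L₀ e^(−k_d t_c) = 8.52 × 0.7495 = 6.386 mg/L, and at the critical point k_r D_c = k_d L, so D_c = (0.251/1.65) × 6.386 = 0.9715 mg/L.
Minimum DO = C_s − D_c = 9.02 − 0.9715 = 8.049 mg/L.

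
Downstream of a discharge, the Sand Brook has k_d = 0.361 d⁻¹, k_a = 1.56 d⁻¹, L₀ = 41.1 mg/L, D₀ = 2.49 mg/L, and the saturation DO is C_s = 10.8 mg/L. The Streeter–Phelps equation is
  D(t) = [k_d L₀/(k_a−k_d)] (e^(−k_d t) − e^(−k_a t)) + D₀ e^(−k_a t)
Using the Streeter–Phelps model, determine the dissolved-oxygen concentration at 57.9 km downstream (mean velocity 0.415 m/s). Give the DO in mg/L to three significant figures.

Travel time t = x/v = 57.9 km / (0.415 m/s) = 57900 m / 0.415 m/s = 139500 s = 1.615 d.
k_d L₀/(k_a−k_d) = 0.361×41.1/(1.56−0.361) = 14.84/1.199 = 12.37 mg/L.
e^(−k_d t) = e^(−0.361×1.615) = 0.5583; e^(−k_a t) = e^(−1.56×1.615) = 0.08053.
D = 12.37 × (0.5583 − 0.08053) + 2.49 × 0.08053 = 5.912 + 0.2005 = 6.112 mg/L.
DO = C_s − D = 10.8 − 6.112 = 4.688 mg/L.

DO ≈ 4.69 mg/L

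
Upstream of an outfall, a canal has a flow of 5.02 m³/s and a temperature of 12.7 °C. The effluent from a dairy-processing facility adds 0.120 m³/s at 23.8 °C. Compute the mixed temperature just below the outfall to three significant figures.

13.0 °C

Flow-weighted mixing: C = (Q_r C_r + Q_w C_w)/(Q_r + Q_w)
= (5.02×12.7 + 0.120×23.8)/(5.02 + 0.120) = 66.61/5.140 = 12.96 °C.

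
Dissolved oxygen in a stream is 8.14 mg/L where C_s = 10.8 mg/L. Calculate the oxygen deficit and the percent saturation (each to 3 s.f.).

D ≈ 2.66 mg/L; 75.4 % saturation

D = C_s − C = 10.8 − 8.14 = 2.66 mg/L.
% saturation = 8.14/10.8 × 100 = 75.4 %.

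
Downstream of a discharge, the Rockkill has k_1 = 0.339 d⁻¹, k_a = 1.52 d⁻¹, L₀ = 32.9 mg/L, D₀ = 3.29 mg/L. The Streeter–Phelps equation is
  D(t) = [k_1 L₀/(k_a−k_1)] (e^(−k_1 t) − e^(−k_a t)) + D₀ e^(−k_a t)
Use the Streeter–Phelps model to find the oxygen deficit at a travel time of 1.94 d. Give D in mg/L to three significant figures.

k_1 L₀/(k_a−k_1) = 0.339×32.9/(1.52−0.339) = 11.15/1.181 = 9.444 mg/L.
e^(−k_1 t) = e^(−0.339×1.940) = 0.5181; e^(−k_a t) = e^(−1.52×1.940) = 0.05240.
D = 9.444 × (0.5181 − 0.05240) + 3.29 × 0.05240 = 4.398 + 0.1724 = 4.570 mg/L.

D ≈ 4.57 mg/L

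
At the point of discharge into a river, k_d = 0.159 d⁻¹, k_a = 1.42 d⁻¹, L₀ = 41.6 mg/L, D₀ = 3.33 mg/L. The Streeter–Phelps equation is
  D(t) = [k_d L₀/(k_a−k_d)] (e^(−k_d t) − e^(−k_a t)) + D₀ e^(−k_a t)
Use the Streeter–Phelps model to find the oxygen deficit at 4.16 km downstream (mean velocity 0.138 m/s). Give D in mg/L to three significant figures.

D ≈ 3.80 mg/L

Travel time t = x/v = 4.16 km / (0.138 m/s) = 4160 m / 0.138 m/s = 30140 s = 0.3489 d.
k_d L₀/(k_a−k_d) = 0.159×41.6/(1.42−0.159) = 6.614/1.261 = 5.245 mg/L.
e^(−k_d t) = e^(−0.159×0.3489) = 0.9460; e^(−k_a t) = e^(−1.42×0.3489) = 0.6093.
D = 5.245 × (0.9460 − 0.6093) + 3.33 × 0.6093 = 1.766 + 2.029 = 3.795 mg/L.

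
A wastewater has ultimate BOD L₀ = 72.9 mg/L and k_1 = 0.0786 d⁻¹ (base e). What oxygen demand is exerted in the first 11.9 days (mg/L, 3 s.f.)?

y_t = L₀(1 − e^(−k_1 t)) = 72.9 × (1 − e^(−0.0786×11.9))
= 72.9 × (1 − 0.3925) = 72.9 × 0.6075 = 44.29 mg/L.

y ≈ 44.3 mg/L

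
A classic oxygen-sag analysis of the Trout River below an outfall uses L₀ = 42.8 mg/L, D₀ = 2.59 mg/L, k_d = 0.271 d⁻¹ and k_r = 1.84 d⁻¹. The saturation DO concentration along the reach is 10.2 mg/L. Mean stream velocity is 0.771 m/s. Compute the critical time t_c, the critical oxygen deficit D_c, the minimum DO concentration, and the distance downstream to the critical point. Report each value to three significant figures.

With k_r/k_d = 6.790 and 1 − D₀(k_r−k_d)/(k_d L₀) = 0.6496,
t_c = ln(6.790 × 0.6496) / (1.84 − 0.271) = ln(4.411) / 1.569 = 1.484/1.569 = 0.9459 d.
L(t_c) = L₀ e^(−k_d t_c) = 42.8 × 0.7739 = 33.12 mg/L, and at the critical point k_r D_c = k_d L, so D_c = (0.271/1.84) × 33.12 = 4.878 mg/L.
Minimum DO = C_s − D_c = 10.2 − 4.878 = 5.322 mg/L.
x_c = v t_c = 0.771 m/s × 0.9459 d × 86400 s/d = 63010 m ≈ 63.0 km.

t_c ≈ 0.946 d; D_c ≈ 4.88 mg/L; min DO ≈ 5.32 mg/L; x_c ≈ 63.0 km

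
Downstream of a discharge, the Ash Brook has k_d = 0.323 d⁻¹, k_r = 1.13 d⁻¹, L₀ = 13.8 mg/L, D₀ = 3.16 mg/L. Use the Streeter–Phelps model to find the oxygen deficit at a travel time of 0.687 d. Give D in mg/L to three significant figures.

k_d L₀/(k_r−k_d) = 0.323×13.8/(1.13−0.323) = 4.457/0.8070 = 5.523 mg/L.
e^(−k_d t) = e^(−0.323×0.6870) = 0.8010; e^(−k_r t) = e^(−1.13×0.6870) = 0.4601.
D = 5.523 × (0.8010 − 0.4601) + 3.16 × 0.4601 = 1.883 + 1.454 = 3.337 mg/L.

D ≈ 3.34 mg/L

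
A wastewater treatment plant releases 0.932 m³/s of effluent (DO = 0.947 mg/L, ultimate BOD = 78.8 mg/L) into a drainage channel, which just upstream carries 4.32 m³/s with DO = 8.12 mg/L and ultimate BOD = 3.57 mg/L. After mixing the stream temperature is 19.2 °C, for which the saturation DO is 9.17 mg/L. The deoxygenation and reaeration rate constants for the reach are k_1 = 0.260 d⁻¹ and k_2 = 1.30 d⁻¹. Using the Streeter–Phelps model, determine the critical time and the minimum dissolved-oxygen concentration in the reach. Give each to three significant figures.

Mixed DO = (4.32×8.12 + 0.932×0.947)/(4.32+0.932) = 35.96/5.252 = 6.847 mg/L.
Mixed L₀ = (4.32×3.57 + 0.932×78.8)/(5.252) = 88.86/5.252 = 16.92 mg/L.
Initial deficit D₀ = C_s − DO₀ = 9.17 − 6.847 = 2.323 mg/L.
t_c = (1/1.040) ln[(1.30/0.260)(1 − 2.323×1.040/(0.260×16.92))] = 0.9615 × ln(2.254) = 0.7816 d.
D_c = (0.260/1.30) × 16.92 × e^(−0.260×0.7816) = 0.2000 × 16.92 × 0.8161 = 2.762 mg/L.
Minimum DO = 9.17 − 2.762 = 6.408 mg/L.

t_c ≈ 0.782 d; minimum DO ≈ 6.41 mg/L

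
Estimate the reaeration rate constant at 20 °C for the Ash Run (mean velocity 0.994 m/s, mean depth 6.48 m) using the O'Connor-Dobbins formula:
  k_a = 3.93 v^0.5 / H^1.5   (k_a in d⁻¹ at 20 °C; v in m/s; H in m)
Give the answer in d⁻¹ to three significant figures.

k_a ≈ 0.238 d⁻¹

k_a = 3.93 × 0.994^0.5 / 6.48^1.5 = 3.93 × 0.9970 / 16.50 = 0.2375 d⁻¹.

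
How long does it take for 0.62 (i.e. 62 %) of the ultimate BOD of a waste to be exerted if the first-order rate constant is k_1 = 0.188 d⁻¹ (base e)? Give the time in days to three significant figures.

y/L₀ = 1 − e^(−k_1 t) = 0.62 ⇒ e^(−k_1 t) = 0.380
t = −ln(0.380) / 0.188 = 0.9676 / 0.188 = 5.147 d.

t ≈ 5.15 d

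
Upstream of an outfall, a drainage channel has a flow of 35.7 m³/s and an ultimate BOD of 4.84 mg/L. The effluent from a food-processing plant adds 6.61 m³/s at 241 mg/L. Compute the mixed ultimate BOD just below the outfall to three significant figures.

41.7 mg/L

Flow-weighted mixing: C = (Q_r C_r + Q_w C_w)/(Q_r + Q_w)
= (35.7×4.84 + 6.61×241)/(35.7 + 6.61) = 1766/42.31 = 41.73 mg/L.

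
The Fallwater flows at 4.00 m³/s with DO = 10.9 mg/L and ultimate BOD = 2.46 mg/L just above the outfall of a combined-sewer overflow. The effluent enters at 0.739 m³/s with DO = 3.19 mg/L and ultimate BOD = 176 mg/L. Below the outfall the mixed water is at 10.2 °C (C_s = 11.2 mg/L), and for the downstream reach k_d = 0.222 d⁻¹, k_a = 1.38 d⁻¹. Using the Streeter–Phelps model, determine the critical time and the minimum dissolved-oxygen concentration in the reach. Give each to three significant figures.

t_c ≈ 1.31 d; minimum DO ≈ 7.65 mg/L

Mixed DO = (4.00×10.9 + 0.739×3.19)/(4.00+0.739) = 45.96/4.739 = 9.698 mg/L.
Mixed L₀ = (4.00×2.46 + 0.739×176)/(4.739) = 139.9/4.739 = 29.52 mg/L.
Initial deficit D₀ = C_s − DO₀ = 11.2 − 9.698 = 1.502 mg/L.
t_c = (1/1.158) ln[(1.38/0.222)(1 − 1.502×1.158/(0.222×29.52))] = 0.8636 × ln(4.566) = 1.311 d.
D_c = (0.222/1.38) × 29.52 × e^(−0.222×1.311) = 0.1609 × 29.52 × 0.7474 = 3.550 mg/L.
Minimum DO = 11.2 − 3.550 = 7.650 mg/L.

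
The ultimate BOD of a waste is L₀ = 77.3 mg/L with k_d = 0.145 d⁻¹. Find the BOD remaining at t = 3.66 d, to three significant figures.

L ≈ 45.5 mg/L

L_t = L₀ e^(−k_d t) = 77.3 × e^(−0.145×3.66) = 77.3 × 0.5882 = 45.47 mg/L.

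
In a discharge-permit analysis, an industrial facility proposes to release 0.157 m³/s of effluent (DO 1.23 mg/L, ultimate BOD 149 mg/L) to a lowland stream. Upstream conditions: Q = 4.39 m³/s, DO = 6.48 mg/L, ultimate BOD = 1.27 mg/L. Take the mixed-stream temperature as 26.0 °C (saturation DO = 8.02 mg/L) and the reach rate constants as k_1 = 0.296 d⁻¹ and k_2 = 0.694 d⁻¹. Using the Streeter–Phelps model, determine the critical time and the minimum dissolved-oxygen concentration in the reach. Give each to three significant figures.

Mixed DO = (4.39×6.48 + 0.157×1.23)/(4.39+0.157) = 28.64/4.547 = 6.299 mg/L.
Mixed L₀ = (4.39×1.27 + 0.157×149)/(4.547) = 28.97/4.547 = 6.371 mg/L.
Initial deficit D₀ = C_s − DO₀ = 8.02 − 6.299 = 1.721 mg/L.
t_c = (1/0.3980) ln[(0.694/0.296)(1 − 1.721×0.3980/(0.296×6.371))] = 2.513 × ln(1.493) = 1.007 d.
D_c = (0.296/0.694) × 6.371 × e^(−0.296×1.007) = 0.4265 × 6.371 × 0.7423 = 2.017 mg/L.
Minimum DO = 8.02 − 2.017 = 6.003 mg/L.

t_c ≈ 1.01 d; minimum DO ≈ 6.00 mg/L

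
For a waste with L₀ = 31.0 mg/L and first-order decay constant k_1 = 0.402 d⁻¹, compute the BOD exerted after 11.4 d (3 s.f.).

y_t = L₀(1 − e^(−k_1 t)) = 31.0 × (1 − e^(−0.402×11.4))
= 31.0 × (1 − 0.01023) = 31.0 × 0.9898 = 30.68 mg/L.

y ≈ 30.7 mg/L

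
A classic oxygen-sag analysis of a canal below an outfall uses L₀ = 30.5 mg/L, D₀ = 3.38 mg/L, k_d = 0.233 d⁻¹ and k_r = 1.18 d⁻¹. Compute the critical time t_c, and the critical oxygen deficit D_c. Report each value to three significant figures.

t_c ≈ 1.08 d; D_c ≈ 4.68 mg/L

t_c = [1/(k_r−k_d)] ln[(k_r/k_d)(1 − D₀(k_r−k_d)/(k_d L₀))]
= [1/(1.18−0.233)] ln[(1.18/0.233)(1 − 3.38×0.9470/(0.233×30.5))]
= (1/0.9470) ln[5.064 × 0.5496] = 1.056 × ln(2.783) = 1.056 × 1.024 = 1.081 d.
L(t_c) = L₀ e^(−k_d t_c) = 30.5 × 0.7774 = 23.71 mg/L, and at the critical point k_r D_c = k_d L, so D_c = (0.233/1.18) × 23.71 = 4.682 mg/L.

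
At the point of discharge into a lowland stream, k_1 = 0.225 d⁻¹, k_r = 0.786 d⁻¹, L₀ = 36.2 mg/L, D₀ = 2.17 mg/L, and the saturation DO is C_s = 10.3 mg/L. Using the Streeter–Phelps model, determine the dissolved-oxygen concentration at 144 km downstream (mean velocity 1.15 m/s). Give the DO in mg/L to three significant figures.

Travel time t = x/v = 144 km / (1.15 m/s) = 144000 m / 1.15 m/s = 125200 s = 1.449 d.
k_1 L₀/(k_r−k_1) = 0.225×36.2/(0.786−0.225) = 8.145/0.5610 = 14.52 mg/L.
e^(−k_1 t) = e^(−0.225×1.449) = 0.7217; e^(−k_r t) = e^(−0.786×1.449) = 0.3201.
D = 14.52 × (0.7217 − 0.3201) + 2.17 × 0.3201 = 5.831 + 0.6946 = 6.526 mg/L.
DO = C_s − D = 10.3 − 6.526 = 3.774 mg/L.

DO ≈ 3.77 mg/L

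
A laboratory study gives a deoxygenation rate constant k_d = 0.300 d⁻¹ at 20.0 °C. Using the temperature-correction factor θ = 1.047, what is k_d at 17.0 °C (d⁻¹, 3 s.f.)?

k_d ≈ 0.261 d⁻¹

k_d(T₂) = k_d(T₁) · θ^(T₂−T₁) = 0.300 × 1.047^(17.0−20.0)
= 0.300 × 1.047^-3.00 = 0.300 × 0.8713 = 0.2614 d⁻¹.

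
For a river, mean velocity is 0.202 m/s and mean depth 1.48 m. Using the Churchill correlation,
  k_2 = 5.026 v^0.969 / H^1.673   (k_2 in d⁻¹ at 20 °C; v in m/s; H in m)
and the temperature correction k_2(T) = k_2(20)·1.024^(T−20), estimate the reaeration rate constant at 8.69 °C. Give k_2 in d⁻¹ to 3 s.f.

k_2(20) = 5.026 × 0.202^0.969 / 1.48^1.673 = 5.026 × 0.2123 / 1.927 = 0.5537 d⁻¹.
k_2(8.69) = 0.5537 × 1.024^(8.69−20) = 0.5537 × 0.7647 = 0.4234 d⁻¹.

k_2 ≈ 0.423 d⁻¹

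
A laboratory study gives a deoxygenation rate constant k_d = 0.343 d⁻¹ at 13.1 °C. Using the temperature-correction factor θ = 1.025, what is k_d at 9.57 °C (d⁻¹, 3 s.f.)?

k_d(T₂) = k_d(T₁) · θ^(T₂−T₁) = 0.343 × 1.025^(9.57−13.1)
= 0.343 × 1.025^-3.53 = 0.343 × 0.9165 = 0.3144 d⁻¹.

k_d ≈ 0.314 d⁻¹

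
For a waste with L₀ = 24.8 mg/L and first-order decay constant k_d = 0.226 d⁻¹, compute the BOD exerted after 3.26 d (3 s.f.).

y ≈ 12.9 mg/L

y_t = L₀(1 − e^(−k_d t)) = 24.8 × (1 − e^(−0.226×3.26))
= 24.8 × (1 − 0.4787) = 24.8 × 0.5213 = 12.93 mg/L.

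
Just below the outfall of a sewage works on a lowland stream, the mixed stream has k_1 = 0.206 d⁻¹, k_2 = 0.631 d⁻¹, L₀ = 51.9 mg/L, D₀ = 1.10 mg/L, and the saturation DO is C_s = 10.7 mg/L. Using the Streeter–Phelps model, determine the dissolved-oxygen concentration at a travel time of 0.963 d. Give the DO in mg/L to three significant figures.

DO ≈ 3.17 mg/L

k_1 L₀/(k_2−k_1) = 0.206×51.9/(0.631−0.206) = 10.69/0.4250 = 25.16 mg/L.
e^(−k_1 t) = e^(−0.206×0.9630) = 0.8201; e^(−k_2 t) = e^(−0.631×0.9630) = 0.5446.
D = 25.16 × (0.8201 − 0.5446) + 1.10 × 0.5446 = 6.929 + 0.5991 = 7.528 mg/L.
DO = C_s − D = 10.7 − 7.528 = 3.172 mg/L.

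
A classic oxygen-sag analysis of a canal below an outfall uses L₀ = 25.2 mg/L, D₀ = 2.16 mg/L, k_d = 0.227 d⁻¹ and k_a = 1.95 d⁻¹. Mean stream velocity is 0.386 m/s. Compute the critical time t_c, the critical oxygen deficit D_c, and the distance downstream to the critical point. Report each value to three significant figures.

t_c ≈ 0.638 d; D_c ≈ 2.54 mg/L; x_c ≈ 21.3 km

t_c = [1/(k_a−k_d)] ln[(k_a/k_d)(1 − D₀(k_a−k_d)/(k_d L₀))]
= [1/(1.95−0.227)] ln[(1.95/0.227)(1 − 2.16×1.723/(0.227×25.2))]
= (1/1.723) ln[8.590 × 0.3494] = 0.5804 × ln(3.001) = 0.5804 × 1.099 = 0.6379 d.
L(t_c) = L₀ e^(−k_d t_c) = 25.2 × 0.8652 = 21.80 mg/L, and at the critical point k_a D_c = k_d L, so D_c = (0.227/1.95) × 21.80 = 2.538 mg/L.
x_c = v t_c = 0.386 m/s × 0.6379 d × 86400 s/d = 21270 m ≈ 21.3 km.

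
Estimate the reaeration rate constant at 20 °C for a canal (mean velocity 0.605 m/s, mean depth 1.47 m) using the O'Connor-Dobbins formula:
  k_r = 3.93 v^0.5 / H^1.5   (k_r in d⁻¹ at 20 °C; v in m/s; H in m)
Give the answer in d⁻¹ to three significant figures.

k_r ≈ 1.72 d⁻¹

k_r = 3.93 × 0.605^0.5 / 1.47^1.5 = 3.93 × 0.7778 / 1.782 = 1.715 d⁻¹.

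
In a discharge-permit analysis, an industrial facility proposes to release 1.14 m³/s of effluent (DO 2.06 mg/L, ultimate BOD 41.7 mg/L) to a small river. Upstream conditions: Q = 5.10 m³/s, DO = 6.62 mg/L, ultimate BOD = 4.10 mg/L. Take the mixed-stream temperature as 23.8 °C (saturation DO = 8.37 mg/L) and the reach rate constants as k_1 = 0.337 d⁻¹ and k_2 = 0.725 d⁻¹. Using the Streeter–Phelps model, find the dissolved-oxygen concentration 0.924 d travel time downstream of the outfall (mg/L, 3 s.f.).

Mixed DO = (5.10×6.62 + 1.14×2.06)/(5.10+1.14) = 36.11/6.240 = 5.787 mg/L.
Mixed L₀ = (5.10×4.10 + 1.14×41.7)/(6.240) = 68.45/6.240 = 10.97 mg/L.
Initial deficit D₀ = C_s − DO₀ = 8.37 − 5.787 = 2.583 mg/L.
D(0.924) = [0.337×10.97/(0.725−0.337)](e^(−0.337×0.924) − e^(−0.725×0.924)) + 2.583 e^(−0.725×0.924)
= 9.527 × (0.7324 − 0.5118) + 2.583 × 0.5118 = 3.424 mg/L.
DO = 8.37 − 3.424 = 4.946 mg/L.

DO ≈ 4.95 mg/L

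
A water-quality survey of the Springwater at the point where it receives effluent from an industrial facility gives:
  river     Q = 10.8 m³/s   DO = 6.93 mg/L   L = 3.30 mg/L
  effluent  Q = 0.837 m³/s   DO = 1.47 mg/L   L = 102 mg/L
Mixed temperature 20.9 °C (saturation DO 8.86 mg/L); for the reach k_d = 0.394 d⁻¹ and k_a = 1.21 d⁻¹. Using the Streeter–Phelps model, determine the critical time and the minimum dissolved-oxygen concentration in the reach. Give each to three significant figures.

Mixed DO = (10.8×6.93 + 0.837×1.47)/(10.8+0.837) = 76.07/11.64 = 6.537 mg/L.
Mixed L₀ = (10.8×3.30 + 0.837×102)/(11.64) = 121.0/11.64 = 10.40 mg/L.
Initial deficit D₀ = C_s − DO₀ = 8.86 − 6.537 = 2.323 mg/L.
t_c = (1/0.8160) ln[(1.21/0.394)(1 − 2.323×0.8160/(0.394×10.40))] = 1.225 × ln(1.650) = 0.6140 d.
D_c = (0.394/1.21) × 10.40 × e^(−0.394×0.6140) = 0.3256 × 10.40 × 0.7851 = 2.659 mg/L.
Minimum DO = 8.86 − 2.659 = 6.201 mg/L.

t_c ≈ 0.614 d; minimum DO ≈ 6.20 mg/L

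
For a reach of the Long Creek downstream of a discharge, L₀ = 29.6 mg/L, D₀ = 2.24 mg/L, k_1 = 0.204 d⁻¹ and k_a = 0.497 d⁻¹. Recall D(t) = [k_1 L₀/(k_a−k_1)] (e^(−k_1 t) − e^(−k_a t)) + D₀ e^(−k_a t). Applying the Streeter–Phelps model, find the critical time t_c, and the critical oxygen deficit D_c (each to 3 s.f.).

t_c = [1/(k_a−k_1)] ln[(k_a/k_1)(1 − D₀(k_a−k_1)/(k_1 L₀))]
= [1/(0.497−0.204)] ln[(0.497/0.204)(1 − 2.24×0.2930/(0.204×29.6))]
= (1/0.2930) ln[2.436 × 0.8913] = 3.413 × ln(2.171) = 3.413 × 0.7754 = 2.646 d.
L(t_c) = L₀ e^(−k_1 t_c) = 29.6 × 0.5828 = 17.25 mg/L, and at the critical point k_a D_c = k_1 L, so D_c = (0.204/0.497) × 17.25 = 7.081 mg/L.

t_c ≈ 2.65 d; D_c ≈ 7.08 mg/L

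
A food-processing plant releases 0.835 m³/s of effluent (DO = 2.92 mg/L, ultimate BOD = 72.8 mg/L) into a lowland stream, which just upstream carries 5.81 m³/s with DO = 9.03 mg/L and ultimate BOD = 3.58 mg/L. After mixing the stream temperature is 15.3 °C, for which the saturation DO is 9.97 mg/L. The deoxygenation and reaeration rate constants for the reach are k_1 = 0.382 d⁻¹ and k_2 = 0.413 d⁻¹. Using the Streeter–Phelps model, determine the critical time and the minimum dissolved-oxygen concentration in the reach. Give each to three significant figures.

Mixed DO = (5.81×9.03 + 0.835×2.92)/(5.81+0.835) = 54.90/6.645 = 8.262 mg/L.
Mixed L₀ = (5.81×3.58 + 0.835×72.8)/(6.645) = 81.59/6.645 = 12.28 mg/L.
Initial deficit D₀ = C_s − DO₀ = 9.97 − 8.262 = 1.708 mg/L.
t_c = (1/0.03100) ln[(0.413/0.382)(1 − 1.708×0.03100/(0.382×12.28))] = 32.26 × ln(1.069) = 2.151 d.
D_c = (0.382/0.413) × 12.28 × e^(−0.382×2.151) = 0.9249 × 12.28 × 0.4397 = 4.994 mg/L.
Minimum DO = 9.97 − 4.994 = 4.976 mg/L.

t_c ≈ 2.15 d; minimum DO ≈ 4.98 mg/L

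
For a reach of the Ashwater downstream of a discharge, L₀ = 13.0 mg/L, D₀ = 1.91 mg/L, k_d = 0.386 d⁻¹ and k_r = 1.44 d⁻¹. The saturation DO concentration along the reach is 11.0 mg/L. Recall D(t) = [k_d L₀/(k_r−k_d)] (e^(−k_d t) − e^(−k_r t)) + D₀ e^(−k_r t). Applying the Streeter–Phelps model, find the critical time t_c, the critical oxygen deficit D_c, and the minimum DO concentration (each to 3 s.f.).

t_c ≈ 0.763 d; D_c ≈ 2.60 mg/L; min DO ≈ 8.40 mg/L

At the critical point dD/dt = 0, so k_d L₀ e^(−k_d t) = k_r D. Substituting D(t) from the Streeter–Phelps equation and solving for t gives
t_c = ln[(k_r/k_d)(1 − D₀(k_r−k_d)/(k_d L₀))] / (k_r−k_d).
Here k_r−k_d = 1.054 d⁻¹ and 1 − D₀(k_r−k_d)/(k_d L₀) = 1 − 1.91×1.054/(0.386×13.0) = 0.5988, so
t_c = ln(3.731 × 0.5988) / 1.054 = 0.8038 / 1.054 = 0.7626 d.
D_c = (k_d/k_r) L₀ e^(−k_d t_c) = (0.386/1.44) × 13.0 × e^(−0.386×0.7626) = 0.2681 × 13.0 × 0.7450 = 2.596 mg/L.
Minimum DO = C_s − D_c = 11.0 − 2.596 = 8.404 mg/L.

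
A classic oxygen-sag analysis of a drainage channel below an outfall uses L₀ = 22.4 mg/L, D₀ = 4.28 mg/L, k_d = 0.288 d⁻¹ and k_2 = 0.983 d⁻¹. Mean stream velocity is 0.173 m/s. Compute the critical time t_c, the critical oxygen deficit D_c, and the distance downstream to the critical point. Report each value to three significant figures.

t_c ≈ 0.877 d; D_c ≈ 5.10 mg/L; x_c ≈ 13.1 km

With k_2/k_d = 3.413 and 1 − D₀(k_2−k_d)/(k_d L₀) = 0.5389,
t_c = ln(3.413 × 0.5389) / (0.983 − 0.288) = ln(1.839) / 0.6950 = 0.6094/0.6950 = 0.8769 d.
D_c = (k_d/k_2) L₀ e^(−k_d t_c) = (0.288/0.983) × 22.4 × e^(−0.288×0.8769) = 0.2930 × 22.4 × 0.7768 = 5.098 mg/L.
x_c = v t_c = 0.173 m/s × 0.8769 d × 86400 s/d = 13110 m ≈ 13.1 km.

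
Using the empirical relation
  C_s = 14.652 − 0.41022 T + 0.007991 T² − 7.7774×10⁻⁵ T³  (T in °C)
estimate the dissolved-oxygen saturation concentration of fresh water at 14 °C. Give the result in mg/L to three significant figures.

C_s = 14.652 − 0.41022×14 + 0.007991×14² − 7.7774×10⁻⁵×14³ = 10.26 mg/L.

C_s ≈ 10.3 mg/L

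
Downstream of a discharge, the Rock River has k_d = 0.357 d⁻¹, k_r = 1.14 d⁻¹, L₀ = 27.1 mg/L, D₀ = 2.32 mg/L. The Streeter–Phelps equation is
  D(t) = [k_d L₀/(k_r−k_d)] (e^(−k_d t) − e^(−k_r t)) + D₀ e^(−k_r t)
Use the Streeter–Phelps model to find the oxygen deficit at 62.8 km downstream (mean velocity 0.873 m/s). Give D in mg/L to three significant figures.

D ≈ 5.29 mg/L

Travel time t = x/v = 62.8 km / (0.873 m/s) = 62800 m / 0.873 m/s = 71940 s = 0.8326 d.
k_d L₀/(k_r−k_d) = 0.357×27.1/(1.14−0.357) = 9.675/0.7830 = 12.36 mg/L.
e^(−k_d t) = e^(−0.357×0.8326) = 0.7429; e^(−k_r t) = e^(−1.14×0.8326) = 0.3871.
D = 12.36 × (0.7429 − 0.3871) + 2.32 × 0.3871 = 4.396 + 0.8980 = 5.294 mg/L.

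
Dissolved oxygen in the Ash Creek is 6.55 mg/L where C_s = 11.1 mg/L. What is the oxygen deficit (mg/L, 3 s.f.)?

D = C_s − C = 11.1 − 6.55 = 4.55 mg/L.

D ≈ 4.55 mg/L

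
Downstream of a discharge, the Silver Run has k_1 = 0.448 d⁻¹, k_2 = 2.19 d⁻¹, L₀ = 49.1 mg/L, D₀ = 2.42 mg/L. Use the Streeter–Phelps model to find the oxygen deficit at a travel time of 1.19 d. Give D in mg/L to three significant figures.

k_1 L₀/(k_2−k_1) = 0.448×49.1/(2.19−0.448) = 22.00/1.742 = 12.63 mg/L.
e^(−k_1 t) = e^(−0.448×1.190) = 0.5868; e^(−k_2 t) = e^(−2.19×1.190) = 0.07382.
D = 12.63 × (0.5868 − 0.07382) + 2.42 × 0.07382 = 6.477 + 0.1786 = 6.656 mg/L.

D ≈ 6.66 mg/L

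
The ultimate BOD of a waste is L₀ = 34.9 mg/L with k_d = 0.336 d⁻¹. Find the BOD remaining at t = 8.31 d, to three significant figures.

L ≈ 2.14 mg/L

L_t = L₀ e^(−k_d t) = 34.9 × e^(−0.336×8.31) = 34.9 × 0.06129 = 2.139 mg/L.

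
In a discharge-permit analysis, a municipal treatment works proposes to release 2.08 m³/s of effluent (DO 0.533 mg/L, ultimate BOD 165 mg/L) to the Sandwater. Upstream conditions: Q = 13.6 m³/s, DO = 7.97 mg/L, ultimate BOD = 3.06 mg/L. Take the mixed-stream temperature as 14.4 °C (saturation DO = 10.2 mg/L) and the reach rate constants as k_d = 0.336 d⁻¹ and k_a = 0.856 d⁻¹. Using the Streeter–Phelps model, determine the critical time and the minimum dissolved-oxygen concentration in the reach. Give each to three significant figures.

t_c ≈ 1.36 d; minimum DO ≈ 4.11 mg/L

Mixed DO = (13.6×7.97 + 2.08×0.533)/(13.6+2.08) = 109.5/15.68 = 6.983 mg/L.
Mixed L₀ = (13.6×3.06 + 2.08×165)/(15.68) = 384.8/15.68 = 24.54 mg/L.
Initial deficit D₀ = C_s − DO₀ = 10.2 − 6.983 = 3.217 mg/L.
t_c = (1/0.5200) ln[(0.856/0.336)(1 − 3.217×0.5200/(0.336×24.54))] = 1.923 × ln(2.031) = 1.362 d.
D_c = (0.336/0.856) × 24.54 × e^(−0.336×1.362) = 0.3925 × 24.54 × 0.6327 = 6.095 mg/L.
Minimum DO = 10.2 − 6.095 = 4.105 mg/L.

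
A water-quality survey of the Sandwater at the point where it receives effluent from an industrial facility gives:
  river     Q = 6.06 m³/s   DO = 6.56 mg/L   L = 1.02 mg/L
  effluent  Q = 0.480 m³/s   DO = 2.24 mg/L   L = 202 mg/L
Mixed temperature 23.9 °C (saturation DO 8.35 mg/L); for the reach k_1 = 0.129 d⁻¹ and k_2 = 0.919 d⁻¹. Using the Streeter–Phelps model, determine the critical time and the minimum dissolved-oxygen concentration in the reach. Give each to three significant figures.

Mixed DO = (6.06×6.56 + 0.480×2.24)/(6.06+0.480) = 40.83/6.540 = 6.243 mg/L.
Mixed L₀ = (6.06×1.02 + 0.480×202)/(6.540) = 103.1/6.540 = 15.77 mg/L.
Initial deficit D₀ = C_s − DO₀ = 8.35 − 6.243 = 2.107 mg/L.
t_c = (1/0.7900) ln[(0.919/0.129)(1 − 2.107×0.7900/(0.129×15.77))] = 1.266 × ln(1.295) = 0.3274 d.
D_c = (0.129/0.919) × 15.77 × e^(−0.129×0.3274) = 0.1404 × 15.77 × 0.9587 = 2.122 mg/L.
Minimum DO = 8.35 − 2.122 = 6.228 mg/L.

t_c ≈ 0.327 d; minimum DO ≈ 6.23 mg/L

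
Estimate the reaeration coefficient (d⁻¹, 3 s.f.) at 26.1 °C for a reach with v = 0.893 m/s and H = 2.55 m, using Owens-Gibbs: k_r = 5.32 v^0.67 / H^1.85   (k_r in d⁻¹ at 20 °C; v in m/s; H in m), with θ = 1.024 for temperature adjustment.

k_r(20) = 5.32 × 0.893^0.67 / 2.55^1.85 = 5.32 × 0.9270 / 5.651 = 0.8727 d⁻¹.
k_r(26.1) = 0.8727 × 1.024^(26.1−20) = 0.8727 × 1.156 = 1.009 d⁻¹.

k_r ≈ 1.01 d⁻¹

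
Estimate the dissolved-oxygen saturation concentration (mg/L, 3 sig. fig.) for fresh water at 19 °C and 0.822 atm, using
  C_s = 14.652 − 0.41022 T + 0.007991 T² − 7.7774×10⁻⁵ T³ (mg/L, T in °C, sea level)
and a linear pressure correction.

C_s ≈ 7.57 mg/L

At sea level: C_s = 14.652 − 0.41022×19 + 0.007991×19² − 7.7774×10⁻⁵×19³ = 9.209 mg/L.
Pressure correction: C_s' = 9.209 × 0.822 = 7.570 mg/L.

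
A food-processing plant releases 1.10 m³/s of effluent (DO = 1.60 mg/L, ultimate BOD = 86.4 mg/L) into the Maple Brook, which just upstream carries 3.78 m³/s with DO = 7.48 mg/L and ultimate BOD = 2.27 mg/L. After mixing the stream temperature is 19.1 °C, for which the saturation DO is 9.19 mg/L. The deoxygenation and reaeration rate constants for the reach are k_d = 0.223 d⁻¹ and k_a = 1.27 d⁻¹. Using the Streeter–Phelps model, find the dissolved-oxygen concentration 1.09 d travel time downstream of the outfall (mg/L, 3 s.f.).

DO ≈ 6.02 mg/L

Mixed DO = (3.78×7.48 + 1.10×1.60)/(3.78+1.10) = 30.03/4.880 = 6.155 mg/L.
Mixed L₀ = (3.78×2.27 + 1.10×86.4)/(4.880) = 103.6/4.880 = 21.23 mg/L.
Initial deficit D₀ = C_s − DO₀ = 9.19 − 6.155 = 3.035 mg/L.
D(1.09) = [0.223×21.23/(1.27−0.223)](e^(−0.223×1.09) − e^(−1.27×1.09)) + 3.035 e^(−1.27×1.09)
= 4.523 × (0.7842 − 0.2505) + 3.035 × 0.2505 = 3.174 mg/L.
DO = 9.19 − 3.174 = 6.016 mg/L.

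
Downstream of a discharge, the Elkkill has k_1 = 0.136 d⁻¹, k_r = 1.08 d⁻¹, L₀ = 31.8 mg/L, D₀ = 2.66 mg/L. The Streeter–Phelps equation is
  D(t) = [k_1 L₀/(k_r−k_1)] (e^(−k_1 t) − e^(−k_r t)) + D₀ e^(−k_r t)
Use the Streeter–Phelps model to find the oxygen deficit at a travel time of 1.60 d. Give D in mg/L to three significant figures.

D ≈ 3.34 mg/L

k_1 L₀/(k_r−k_1) = 0.136×31.8/(1.08−0.136) = 4.325/0.9440 = 4.581 mg/L.
e^(−k_1 t) = e^(−0.136×1.600) = 0.8044; e^(−k_r t) = e^(−1.08×1.600) = 0.1776.
D = 4.581 × (0.8044 − 0.1776) + 2.66 × 0.1776 = 2.872 + 0.4725 = 3.344 mg/L.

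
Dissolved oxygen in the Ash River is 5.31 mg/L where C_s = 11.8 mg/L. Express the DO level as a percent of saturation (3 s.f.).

% saturation = C/C_s × 100 = 5.31/11.8 × 100 = 45.0 %.

45.0 % saturation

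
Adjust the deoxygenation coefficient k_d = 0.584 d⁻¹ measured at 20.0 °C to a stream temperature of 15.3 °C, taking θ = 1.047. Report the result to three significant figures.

k_d(T₂) = k_d(T₁) · θ^(T₂−T₁) = 0.584 × 1.047^(15.3−20.0)
= 0.584 × 1.047^-4.70 = 0.584 × 0.8058 = 0.4706 d⁻¹.

k_d ≈ 0.471 d⁻¹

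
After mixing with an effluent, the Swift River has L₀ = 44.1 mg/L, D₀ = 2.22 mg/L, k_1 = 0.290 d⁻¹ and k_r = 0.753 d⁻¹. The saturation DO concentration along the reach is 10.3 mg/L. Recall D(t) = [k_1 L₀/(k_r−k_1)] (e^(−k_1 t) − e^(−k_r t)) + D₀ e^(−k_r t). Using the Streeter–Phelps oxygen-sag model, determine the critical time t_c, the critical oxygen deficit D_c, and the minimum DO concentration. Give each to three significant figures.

With k_r/k_1 = 2.597 and 1 − D₀(k_r−k_1)/(k_1 L₀) = 0.9196,
t_c = ln(2.597 × 0.9196) / (0.753 − 0.290) = ln(2.388) / 0.4630 = 0.8704/0.4630 = 1.880 d.
L(t_c) = L₀ e^(−k_1 t_c) = 44.1 × 0.5797 = 25.57 mg/L, and at the critical point k_r D_c = k_1 L, so D_c = (0.290/0.753) × 25.57 = 9.846 mg/L.
Minimum DO = C_s − D_c = 10.3 − 9.846 = 0.4537 mg/L.

t_c ≈ 1.88 d; D_c ≈ 9.85 mg/L; min DO ≈ 0.454 mg/L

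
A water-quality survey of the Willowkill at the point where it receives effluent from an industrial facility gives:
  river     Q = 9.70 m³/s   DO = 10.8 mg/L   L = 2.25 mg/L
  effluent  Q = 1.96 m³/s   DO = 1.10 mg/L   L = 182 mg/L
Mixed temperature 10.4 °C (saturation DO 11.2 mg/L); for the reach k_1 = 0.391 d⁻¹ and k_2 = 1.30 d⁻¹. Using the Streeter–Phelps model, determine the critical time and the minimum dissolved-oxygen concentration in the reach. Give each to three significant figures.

Mixed DO = (9.70×10.8 + 1.96×1.10)/(9.70+1.96) = 106.9/11.66 = 9.169 mg/L.
Mixed L₀ = (9.70×2.25 + 1.96×182)/(11.66) = 378.5/11.66 = 32.47 mg/L.
Initial deficit D₀ = C_s − DO₀ = 11.2 − 9.169 = 2.031 mg/L.
t_c = (1/0.9090) ln[(1.30/0.391)(1 − 2.031×0.9090/(0.391×32.47))] = 1.100 × ln(2.841) = 1.149 d.
D_c = (0.391/1.30) × 32.47 × e^(−0.391×1.149) = 0.3008 × 32.47 × 0.6381 = 6.231 mg/L.
Minimum DO = 11.2 − 6.231 = 4.969 mg/L.

t_c ≈ 1.15 d; minimum DO ≈ 4.97 mg/L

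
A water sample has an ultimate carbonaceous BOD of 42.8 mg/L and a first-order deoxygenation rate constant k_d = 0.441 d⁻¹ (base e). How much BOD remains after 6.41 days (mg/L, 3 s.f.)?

L ≈ 2.53 mg/L

L_t = L₀ e^(−k_d t) = 42.8 × e^(−0.441×6.41) = 42.8 × 0.05920 = 2.534 mg/L.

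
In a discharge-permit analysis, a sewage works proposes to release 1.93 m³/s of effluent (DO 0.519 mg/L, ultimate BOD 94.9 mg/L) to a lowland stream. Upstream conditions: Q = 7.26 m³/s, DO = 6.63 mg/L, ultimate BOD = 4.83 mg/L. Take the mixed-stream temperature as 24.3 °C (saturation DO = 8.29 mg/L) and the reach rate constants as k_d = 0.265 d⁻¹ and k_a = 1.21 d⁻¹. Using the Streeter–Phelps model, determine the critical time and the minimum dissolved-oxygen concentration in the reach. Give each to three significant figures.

Mixed DO = (7.26×6.63 + 1.93×0.519)/(7.26+1.93) = 49.14/9.190 = 5.347 mg/L.
Mixed L₀ = (7.26×4.83 + 1.93×94.9)/(9.190) = 218.2/9.190 = 23.75 mg/L.
Initial deficit D₀ = C_s − DO₀ = 8.29 − 5.347 = 2.943 mg/L.
t_c = (1/0.9450) ln[(1.21/0.265)(1 − 2.943×0.9450/(0.265×23.75))] = 1.058 × ln(2.548) = 0.9896 d.
D_c = (0.265/1.21) × 23.75 × e^(−0.265×0.9896) = 0.2190 × 23.75 × 0.7693 = 4.001 mg/L.
Minimum DO = 8.29 − 4.001 = 4.289 mg/L.

t_c ≈ 0.990 d; minimum DO ≈ 4.29 mg/L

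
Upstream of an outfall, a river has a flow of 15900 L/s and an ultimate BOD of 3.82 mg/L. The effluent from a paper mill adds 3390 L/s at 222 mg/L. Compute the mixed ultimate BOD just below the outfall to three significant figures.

42.2 mg/L

Flow-weighted mixing: C = (Q_r C_r + Q_w C_w)/(Q_r + Q_w)
= (15900×3.82 + 3390×222)/(15900 + 3390) = 813300/19290 = 42.16 mg/L.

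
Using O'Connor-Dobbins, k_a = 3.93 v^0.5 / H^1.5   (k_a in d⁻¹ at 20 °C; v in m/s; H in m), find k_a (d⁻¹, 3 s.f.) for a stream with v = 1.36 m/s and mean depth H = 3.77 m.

k_a ≈ 0.626 d⁻¹

k_a = 3.93 × 1.36^0.5 / 3.77^1.5 = 3.93 × 1.166 / 7.320 = 0.6261 d⁻¹.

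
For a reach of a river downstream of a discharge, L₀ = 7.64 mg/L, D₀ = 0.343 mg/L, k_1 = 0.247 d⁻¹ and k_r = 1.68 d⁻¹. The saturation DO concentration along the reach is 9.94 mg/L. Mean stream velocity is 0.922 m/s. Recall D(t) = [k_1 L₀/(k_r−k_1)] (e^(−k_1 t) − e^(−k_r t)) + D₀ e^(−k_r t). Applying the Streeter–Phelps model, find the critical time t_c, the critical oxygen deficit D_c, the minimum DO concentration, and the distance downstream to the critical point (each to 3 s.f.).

t_c ≈ 1.13 d; D_c ≈ 0.850 mg/L; min DO ≈ 9.09 mg/L; x_c ≈ 89.8 km

t_c = [1/(k_r−k_1)] ln[(k_r/k_1)(1 − D₀(k_r−k_1)/(k_1 L₀))]
= [1/(1.68−0.247)] ln[(1.68/0.247)(1 − 0.343×1.433/(0.247×7.64))]
= (1/1.433) ln[6.802 × 0.7395] = 0.6978 × ln(5.030) = 0.6978 × 1.615 = 1.127 d.
L(t_c) = L₀ e^(−k_1 t_c) = 7.64 × 0.7570 = 5.783 mg/L, and at the critical point k_r D_c = k_1 L, so D_c = (0.247/1.68) × 5.783 = 0.8503 mg/L.
Minimum DO = C_s − D_c = 9.94 − 0.8503 = 9.090 mg/L.
x_c = v t_c = 0.922 m/s × 1.127 d × 86400 s/d = 89800 m ≈ 89.8 km.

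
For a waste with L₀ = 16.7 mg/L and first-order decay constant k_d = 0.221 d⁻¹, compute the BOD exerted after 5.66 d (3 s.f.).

y ≈ 11.9 mg/L

y_t = L₀(1 − e^(−k_d t)) = 16.7 × (1 − e^(−0.221×5.66))
= 16.7 × (1 − 0.2863) = 16.7 × 0.7137 = 11.92 mg/L.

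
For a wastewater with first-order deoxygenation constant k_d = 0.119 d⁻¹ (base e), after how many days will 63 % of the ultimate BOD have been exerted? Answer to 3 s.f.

y/L₀ = 1 − e^(−k_d t) = 0.63 ⇒ e^(−k_d t) = 0.370
t = −ln(0.370) / 0.119 = 0.9943 / 0.119 = 8.355 d.

t ≈ 8.36 d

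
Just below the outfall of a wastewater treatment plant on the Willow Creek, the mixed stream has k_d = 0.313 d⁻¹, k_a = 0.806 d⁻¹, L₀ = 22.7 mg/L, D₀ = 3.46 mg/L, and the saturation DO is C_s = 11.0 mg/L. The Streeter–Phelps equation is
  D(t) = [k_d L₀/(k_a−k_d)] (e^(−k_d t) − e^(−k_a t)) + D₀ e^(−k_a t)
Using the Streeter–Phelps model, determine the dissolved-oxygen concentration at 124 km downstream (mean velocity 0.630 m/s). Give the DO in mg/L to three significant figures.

Travel time t = x/v = 124 km / (0.630 m/s) = 124000 m / 0.630 m/s = 196800 s = 2.278 d.
k_d L₀/(k_a−k_d) = 0.313×22.7/(0.806−0.313) = 7.105/0.4930 = 14.41 mg/L.
e^(−k_d t) = e^(−0.313×2.278) = 0.4902; e^(−k_a t) = e^(−0.806×2.278) = 0.1594.
D = 14.41 × (0.4902 − 0.1594) + 3.46 × 0.1594 = 4.766 + 0.5516 = 5.318 mg/L.
DO = C_s − D = 11.0 − 5.318 = 5.682 mg/L.

DO ≈ 5.68 mg/L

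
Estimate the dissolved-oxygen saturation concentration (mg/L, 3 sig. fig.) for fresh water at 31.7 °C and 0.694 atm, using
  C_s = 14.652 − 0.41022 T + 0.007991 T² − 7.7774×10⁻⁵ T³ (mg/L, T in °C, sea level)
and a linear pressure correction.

At sea level: C_s = 14.652 − 0.41022×31.7 + 0.007991×31.7² − 7.7774×10⁻⁵×31.7³ = 7.201 mg/L.
Pressure correction: C_s' = 7.201 × 0.694 = 4.997 mg/L.

C_s ≈ 5.00 mg/L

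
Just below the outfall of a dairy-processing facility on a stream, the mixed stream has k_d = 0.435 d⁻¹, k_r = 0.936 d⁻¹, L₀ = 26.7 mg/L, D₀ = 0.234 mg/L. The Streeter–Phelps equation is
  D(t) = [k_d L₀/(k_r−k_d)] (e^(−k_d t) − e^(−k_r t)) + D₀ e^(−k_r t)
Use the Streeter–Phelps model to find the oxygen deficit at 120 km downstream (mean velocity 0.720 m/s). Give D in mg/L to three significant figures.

Travel time t = x/v = 120 km / (0.720 m/s) = 120000 m / 0.720 m/s = 166700 s = 1.929 d.
k_d L₀/(k_r−k_d) = 0.435×26.7/(0.936−0.435) = 11.61/0.5010 = 23.18 mg/L.
e^(−k_d t) = e^(−0.435×1.929) = 0.4321; e^(−k_r t) = e^(−0.936×1.929) = 0.1644.
D = 23.18 × (0.4321 − 0.1644) + 0.234 × 0.1644 = 6.206 + 0.03847 = 6.245 mg/L.

D ≈ 6.24 mg/L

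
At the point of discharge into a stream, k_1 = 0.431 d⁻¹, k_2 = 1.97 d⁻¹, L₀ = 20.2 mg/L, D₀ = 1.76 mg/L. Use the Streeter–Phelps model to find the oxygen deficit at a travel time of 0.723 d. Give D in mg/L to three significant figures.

k_1 L₀/(k_2−k_1) = 0.431×20.2/(1.97−0.431) = 8.706/1.539 = 5.657 mg/L.
e^(−k_1 t) = e^(−0.431×0.7230) = 0.7323; e^(−k_2 t) = e^(−1.97×0.7230) = 0.2407.
D = 5.657 × (0.7323 − 0.2407) + 1.76 × 0.2407 = 2.781 + 0.4236 = 3.205 mg/L.

D ≈ 3.20 mg/L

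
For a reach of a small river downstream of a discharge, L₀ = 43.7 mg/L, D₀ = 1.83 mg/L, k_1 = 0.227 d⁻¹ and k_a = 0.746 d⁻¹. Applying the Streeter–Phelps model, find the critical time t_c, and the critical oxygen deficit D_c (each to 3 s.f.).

With k_a/k_1 = 3.286 and 1 − D₀(k_a−k_1)/(k_1 L₀) = 0.9043,
t_c = ln(3.286 × 0.9043) / (0.746 − 0.227) = ln(2.972) / 0.5190 = 1.089/0.5190 = 2.099 d.
D_c = (k_1/k_a) L₀ e^(−k_1 t_c) = (0.227/0.746) × 43.7 × e^(−0.227×2.099) = 0.3043 × 43.7 × 0.6210 = 8.258 mg/L.

t_c ≈ 2.10 d; D_c ≈ 8.26 mg/L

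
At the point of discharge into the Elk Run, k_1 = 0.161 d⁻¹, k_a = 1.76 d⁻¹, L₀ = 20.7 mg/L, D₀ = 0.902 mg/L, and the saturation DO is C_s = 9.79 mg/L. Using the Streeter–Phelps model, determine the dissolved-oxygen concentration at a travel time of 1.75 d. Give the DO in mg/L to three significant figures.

k_1 L₀/(k_a−k_1) = 0.161×20.7/(1.76−0.161) = 3.333/1.599 = 2.084 mg/L.
e^(−k_1 t) = e^(−0.161×1.750) = 0.7545; e^(−k_a t) = e^(−1.76×1.750) = 0.04596.
D = 2.084 × (0.7545 − 0.04596) + 0.902 × 0.04596 = 1.477 + 0.04146 = 1.518 mg/L.
DO = C_s − D = 9.79 − 1.518 = 8.272 mg/L.

DO ≈ 8.27 mg/L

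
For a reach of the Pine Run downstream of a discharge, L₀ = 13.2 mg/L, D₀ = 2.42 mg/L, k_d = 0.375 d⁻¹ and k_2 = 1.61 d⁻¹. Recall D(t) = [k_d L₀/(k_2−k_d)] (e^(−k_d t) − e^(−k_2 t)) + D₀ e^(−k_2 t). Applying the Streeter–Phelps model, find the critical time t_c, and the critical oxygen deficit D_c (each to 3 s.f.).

With k_2/k_d = 4.293 and 1 − D₀(k_2−k_d)/(k_d L₀) = 0.3962,
t_c = ln(4.293 × 0.3962) / (1.61 − 0.375) = ln(1.701) / 1.235 = 0.5313/1.235 = 0.4302 d.
L(t_c) = L₀ e^(−k_d t_c) = 13.2 × 0.8510 = 11.23 mg/L, and at the critical point k_2 D_c = k_d L, so D_c = (0.375/1.61) × 11.23 = 2.616 mg/L.

t_c ≈ 0.430 d; D_c ≈ 2.62 mg/L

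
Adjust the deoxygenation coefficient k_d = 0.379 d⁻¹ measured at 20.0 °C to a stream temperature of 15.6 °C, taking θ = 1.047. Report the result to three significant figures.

k_d ≈ 0.310 d⁻¹

k_d(T₂) = k_d(T₁) · θ^(T₂−T₁) = 0.379 × 1.047^(15.6−20.0)
= 0.379 × 1.047^-4.40 = 0.379 × 0.8170 = 0.3097 d⁻¹.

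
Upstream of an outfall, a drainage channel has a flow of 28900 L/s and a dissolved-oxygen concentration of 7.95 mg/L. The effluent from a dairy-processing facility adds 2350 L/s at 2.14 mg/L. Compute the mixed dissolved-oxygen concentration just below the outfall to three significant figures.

7.51 mg/L

Flow-weighted mixing: C = (Q_r C_r + Q_w C_w)/(Q_r + Q_w)
= (28900×7.95 + 2350×2.14)/(28900 + 2350) = 234800/31250 = 7.513 mg/L.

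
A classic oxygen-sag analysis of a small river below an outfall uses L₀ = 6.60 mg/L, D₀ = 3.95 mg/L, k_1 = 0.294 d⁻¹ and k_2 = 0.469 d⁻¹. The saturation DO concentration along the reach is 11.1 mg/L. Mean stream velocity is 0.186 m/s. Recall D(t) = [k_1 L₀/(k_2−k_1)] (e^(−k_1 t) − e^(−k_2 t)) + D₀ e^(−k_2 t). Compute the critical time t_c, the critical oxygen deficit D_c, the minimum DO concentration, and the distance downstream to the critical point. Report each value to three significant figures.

With k_2/k_1 = 1.595 and 1 − D₀(k_2−k_1)/(k_1 L₀) = 0.6438,
t_c = ln(1.595 × 0.6438) / (0.469 − 0.294) = ln(1.027) / 0.1750 = 0.02659/0.1750 = 0.1520 d.
L(t_c) = L₀ e^(−k_1 t_c) = 6.60 × 0.9563 = 6.312 mg/L, and at the critical point k_2 D_c = k_1 L, so D_c = (0.294/0.469) × 6.312 = 3.957 mg/L.
Minimum DO = C_s − D_c = 11.1 − 3.957 = 7.143 mg/L.
x_c = v t_c = 0.186 m/s × 0.1520 d × 86400 s/d = 2442 m ≈ 2.44 km.

t_c ≈ 0.152 d; D_c ≈ 3.96 mg/L; min DO ≈ 7.14 mg/L; x_c ≈ 2.44 km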